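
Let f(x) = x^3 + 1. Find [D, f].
3 x^{2}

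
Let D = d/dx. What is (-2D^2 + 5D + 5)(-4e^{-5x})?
280 e^{- 5 x}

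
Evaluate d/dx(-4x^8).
- 32 x^{7}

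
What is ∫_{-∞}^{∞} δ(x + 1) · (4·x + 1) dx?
-3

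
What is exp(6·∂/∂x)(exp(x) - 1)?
e^{x + 6} - 1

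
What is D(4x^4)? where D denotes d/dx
16 x^{3}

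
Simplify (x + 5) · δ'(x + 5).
-\delta(x + 5)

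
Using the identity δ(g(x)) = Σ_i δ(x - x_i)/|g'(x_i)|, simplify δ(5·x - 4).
\frac{\delta(x - 4/5)}{5}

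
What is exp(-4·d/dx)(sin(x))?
\sin{\left(x - 4 \right)}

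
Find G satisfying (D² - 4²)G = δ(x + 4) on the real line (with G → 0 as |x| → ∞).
-\frac{e^{-4|x + 4|}}{8}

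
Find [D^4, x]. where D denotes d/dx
4D^{3}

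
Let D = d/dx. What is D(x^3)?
3 x^{2}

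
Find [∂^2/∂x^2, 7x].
14\frac{d}{dx}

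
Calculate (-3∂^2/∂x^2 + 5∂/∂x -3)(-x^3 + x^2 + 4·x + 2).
3 x^{3} - 18 x^{2} + 16 x + 8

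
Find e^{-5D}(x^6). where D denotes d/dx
x^{6} - 30 x^{5} + 375 x^{4} - 2500 x^{3} + 9375 x^{2} - 18750 x + 15625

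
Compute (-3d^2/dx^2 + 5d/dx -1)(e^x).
e^{x}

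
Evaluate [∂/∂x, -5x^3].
- 15 x^{2}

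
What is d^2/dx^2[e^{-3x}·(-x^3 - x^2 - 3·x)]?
\left(- 9 x^{3} + 9 x^{2} - 21 x + 16\right) e^{- 3 x}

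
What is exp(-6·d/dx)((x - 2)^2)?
x^{2} - 16 x + 64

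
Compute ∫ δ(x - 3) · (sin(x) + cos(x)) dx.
\cos{\left(3 \right)} + \sin{\left(3 \right)}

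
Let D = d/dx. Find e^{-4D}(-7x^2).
- 7 x^{2} + 56 x - 112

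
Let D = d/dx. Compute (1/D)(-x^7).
- \frac{x^{8}}{8}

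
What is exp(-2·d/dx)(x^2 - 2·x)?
x^{2} - 6 x + 8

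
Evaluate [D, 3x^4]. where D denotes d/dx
12 x^{3}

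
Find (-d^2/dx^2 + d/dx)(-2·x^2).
4 - 4 x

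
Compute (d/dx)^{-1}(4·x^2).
\frac{4 x^{3}}{3}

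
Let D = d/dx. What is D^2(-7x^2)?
-14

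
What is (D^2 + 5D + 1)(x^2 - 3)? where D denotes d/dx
x^{2} + 10 x - 1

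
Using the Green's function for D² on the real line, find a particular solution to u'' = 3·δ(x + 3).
\frac{3|x + 3|}{2}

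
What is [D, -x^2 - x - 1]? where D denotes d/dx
- 2 x - 1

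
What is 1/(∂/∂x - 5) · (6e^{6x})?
6 e^{6 x}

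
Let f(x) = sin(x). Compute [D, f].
\cos{\left(x \right)}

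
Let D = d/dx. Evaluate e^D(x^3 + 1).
x^{3} + 3 x^{2} + 3 x + 2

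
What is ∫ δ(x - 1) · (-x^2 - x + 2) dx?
0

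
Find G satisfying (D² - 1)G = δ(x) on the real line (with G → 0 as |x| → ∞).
-\frac{e^{-|x|}}{2}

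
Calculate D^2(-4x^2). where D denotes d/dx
-8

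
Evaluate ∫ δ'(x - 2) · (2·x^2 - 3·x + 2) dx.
-5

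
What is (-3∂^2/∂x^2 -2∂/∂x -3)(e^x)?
- 8 e^{x}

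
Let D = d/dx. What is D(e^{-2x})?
- 2 e^{- 2 x}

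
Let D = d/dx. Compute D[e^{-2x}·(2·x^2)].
4 x \left(1 - x\right) e^{- 2 x}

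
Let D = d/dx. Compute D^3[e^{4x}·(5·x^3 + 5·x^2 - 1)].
\left(320 x^{3} + 1040 x^{2} + 840 x + 86\right) e^{4 x}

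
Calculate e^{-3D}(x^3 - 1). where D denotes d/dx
x^{3} - 9 x^{2} + 27 x - 28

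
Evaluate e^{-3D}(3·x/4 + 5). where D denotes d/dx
\frac{3 x}{4} + \frac{11}{4}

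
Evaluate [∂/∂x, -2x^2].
- 4 x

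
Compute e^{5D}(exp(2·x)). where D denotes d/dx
e^{2 x + 10}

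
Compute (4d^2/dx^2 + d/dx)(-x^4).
4 x^{2} \left(- x - 12\right)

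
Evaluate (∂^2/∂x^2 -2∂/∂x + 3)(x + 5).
3 x + 13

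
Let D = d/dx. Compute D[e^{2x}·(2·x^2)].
4 x \left(x + 1\right) e^{2 x}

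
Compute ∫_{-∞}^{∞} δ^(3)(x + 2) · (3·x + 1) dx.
0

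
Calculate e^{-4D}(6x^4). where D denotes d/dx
6 x^{4} - 96 x^{3} + 576 x^{2} - 1536 x + 1536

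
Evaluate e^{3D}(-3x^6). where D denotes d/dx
- 3 x^{6} - 54 x^{5} - 405 x^{4} - 1620 x^{3} - 3645 x^{2} - 4374 x - 2187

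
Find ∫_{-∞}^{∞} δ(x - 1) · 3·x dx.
3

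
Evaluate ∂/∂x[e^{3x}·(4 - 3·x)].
9 \left(1 - x\right) e^{3 x}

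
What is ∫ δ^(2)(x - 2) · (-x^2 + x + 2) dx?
-2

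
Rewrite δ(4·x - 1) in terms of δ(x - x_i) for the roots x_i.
\frac{\delta(x - 1/4)}{4}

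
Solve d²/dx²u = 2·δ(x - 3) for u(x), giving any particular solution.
|x - 3|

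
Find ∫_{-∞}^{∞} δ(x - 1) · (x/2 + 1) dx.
\frac{3}{2}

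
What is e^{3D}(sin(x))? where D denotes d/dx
\sin{\left(x + 3 \right)}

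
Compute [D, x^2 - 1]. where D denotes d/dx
2 x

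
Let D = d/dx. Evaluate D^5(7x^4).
0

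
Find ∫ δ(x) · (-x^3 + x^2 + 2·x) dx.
0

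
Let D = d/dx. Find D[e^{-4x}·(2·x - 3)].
2 \left(7 - 4 x\right) e^{- 4 x}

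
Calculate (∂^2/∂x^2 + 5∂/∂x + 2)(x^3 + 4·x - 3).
2 x^{3} + 15 x^{2} + 14 x + 14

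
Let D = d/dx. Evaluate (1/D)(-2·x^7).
- \frac{x^{8}}{4}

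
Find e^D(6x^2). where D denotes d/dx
6 x^{2} + 12 x + 6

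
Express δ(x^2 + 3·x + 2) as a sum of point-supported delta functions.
\frac{\delta(x + 1) + \delta(x + 2)}{1}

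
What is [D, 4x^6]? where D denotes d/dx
24 x^{5}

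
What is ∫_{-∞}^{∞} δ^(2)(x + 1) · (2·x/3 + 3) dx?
0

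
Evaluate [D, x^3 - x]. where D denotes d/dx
3 x^{2} - 1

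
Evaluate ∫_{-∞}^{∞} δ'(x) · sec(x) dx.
0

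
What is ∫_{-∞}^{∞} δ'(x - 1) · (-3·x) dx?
3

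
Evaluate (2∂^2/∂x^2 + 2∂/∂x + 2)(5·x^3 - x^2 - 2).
10 x^{3} + 28 x^{2} + 56 x - 8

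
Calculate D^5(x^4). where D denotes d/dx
0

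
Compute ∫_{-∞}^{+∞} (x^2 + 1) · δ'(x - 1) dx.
-2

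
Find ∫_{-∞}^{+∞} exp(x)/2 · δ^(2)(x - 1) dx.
\frac{e}{2}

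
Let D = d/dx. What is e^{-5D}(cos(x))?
\cos{\left(x - 5 \right)}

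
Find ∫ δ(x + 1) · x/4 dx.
- \frac{1}{4}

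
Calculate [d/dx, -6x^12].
- 72 x^{11}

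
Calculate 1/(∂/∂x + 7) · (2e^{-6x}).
2 e^{- 6 x}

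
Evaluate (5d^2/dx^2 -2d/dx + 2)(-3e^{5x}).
- 351 e^{5 x}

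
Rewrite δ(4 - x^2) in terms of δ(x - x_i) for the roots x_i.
\frac{\delta(x - 2) + \delta(x + 2)}{4}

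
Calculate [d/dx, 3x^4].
12 x^{3}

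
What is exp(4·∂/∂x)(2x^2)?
2 x^{2} + 16 x + 32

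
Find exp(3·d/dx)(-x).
- x - 3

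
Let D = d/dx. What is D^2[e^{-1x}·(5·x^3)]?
5 x \left(x^{2} - 6 x + 6\right) e^{- x}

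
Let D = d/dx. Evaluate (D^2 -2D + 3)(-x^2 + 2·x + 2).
x \left(10 - 3 x\right)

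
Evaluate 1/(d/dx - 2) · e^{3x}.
e^{3 x}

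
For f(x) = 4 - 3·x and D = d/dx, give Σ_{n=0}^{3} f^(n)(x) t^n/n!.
- 3 t - 3 x + 4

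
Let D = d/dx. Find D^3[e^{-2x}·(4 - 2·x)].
8 \left(2 x - 7\right) e^{- 2 x}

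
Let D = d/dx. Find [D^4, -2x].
-8D^{3}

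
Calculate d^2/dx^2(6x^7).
252 x^{5}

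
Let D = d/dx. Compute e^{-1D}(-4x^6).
- 4 x^{6} + 24 x^{5} - 60 x^{4} + 80 x^{3} - 60 x^{2} + 24 x - 4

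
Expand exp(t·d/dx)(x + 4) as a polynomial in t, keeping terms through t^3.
t + x + 4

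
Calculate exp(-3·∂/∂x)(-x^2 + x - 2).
- x^{2} + 7 x - 14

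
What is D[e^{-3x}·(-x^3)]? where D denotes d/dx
3 x^{2} \left(x - 1\right) e^{- 3 x}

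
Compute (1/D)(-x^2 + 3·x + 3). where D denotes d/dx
- \frac{x^{3}}{3} + \frac{3 x^{2}}{2} + 3 x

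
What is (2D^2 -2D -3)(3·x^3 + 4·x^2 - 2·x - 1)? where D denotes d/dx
- 9 x^{3} - 30 x^{2} + 26 x + 23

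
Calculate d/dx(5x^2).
10 x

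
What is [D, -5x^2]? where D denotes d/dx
- 10 x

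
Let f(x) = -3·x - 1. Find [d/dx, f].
-3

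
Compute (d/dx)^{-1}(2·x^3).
\frac{x^{4}}{2}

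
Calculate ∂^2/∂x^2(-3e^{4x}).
- 48 e^{4 x}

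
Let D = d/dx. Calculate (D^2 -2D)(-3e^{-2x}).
- 24 e^{- 2 x}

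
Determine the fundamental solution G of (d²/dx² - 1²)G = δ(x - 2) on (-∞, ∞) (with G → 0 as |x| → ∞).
-\frac{e^{-|x - 2|}}{2}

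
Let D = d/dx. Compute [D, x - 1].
1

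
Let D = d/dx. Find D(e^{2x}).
2 e^{2 x}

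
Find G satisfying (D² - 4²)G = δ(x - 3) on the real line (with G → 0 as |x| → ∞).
-\frac{e^{-4|x - 3|}}{8}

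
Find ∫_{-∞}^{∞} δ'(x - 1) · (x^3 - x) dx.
-2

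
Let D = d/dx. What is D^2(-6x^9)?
- 432 x^{7}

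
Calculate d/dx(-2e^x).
- 2 e^{x}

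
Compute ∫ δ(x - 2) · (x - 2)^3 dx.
0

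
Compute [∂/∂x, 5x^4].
20 x^{3}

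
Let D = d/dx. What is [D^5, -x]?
-5D^{4}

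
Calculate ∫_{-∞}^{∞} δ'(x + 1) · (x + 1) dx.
-1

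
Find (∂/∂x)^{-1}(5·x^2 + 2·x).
\frac{5 x^{3}}{3} + x^{2}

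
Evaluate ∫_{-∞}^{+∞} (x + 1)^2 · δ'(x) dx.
-2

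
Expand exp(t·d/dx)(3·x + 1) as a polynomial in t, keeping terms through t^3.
3 t + 3 x + 1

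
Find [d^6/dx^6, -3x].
-18\frac{d^{5}}{dx^{5}}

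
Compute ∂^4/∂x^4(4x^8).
6720 x^{4}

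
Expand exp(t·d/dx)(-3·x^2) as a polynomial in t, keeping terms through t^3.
- 3 t^{2} - 6 t x - 3 x^{2}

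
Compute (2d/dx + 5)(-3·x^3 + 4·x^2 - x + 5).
- 15 x^{3} + 2 x^{2} + 11 x + 23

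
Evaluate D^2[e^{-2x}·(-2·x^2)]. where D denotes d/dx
4 \left(- 2 x^{2} + 4 x - 1\right) e^{- 2 x}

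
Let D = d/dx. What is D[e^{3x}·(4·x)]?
\left(12 x + 4\right) e^{3 x}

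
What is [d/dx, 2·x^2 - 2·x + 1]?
4 x - 2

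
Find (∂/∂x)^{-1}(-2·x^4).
- \frac{2 x^{5}}{5}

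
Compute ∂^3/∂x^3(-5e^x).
- 5 e^{x}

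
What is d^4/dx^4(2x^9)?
6048 x^{5}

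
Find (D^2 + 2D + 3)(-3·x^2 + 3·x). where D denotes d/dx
3 x \left(- 3 x - 1\right)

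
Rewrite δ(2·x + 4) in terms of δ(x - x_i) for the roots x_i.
\frac{\delta(x + 2)}{2}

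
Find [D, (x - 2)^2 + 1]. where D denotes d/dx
2 x - 4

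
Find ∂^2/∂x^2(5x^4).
60 x^{2}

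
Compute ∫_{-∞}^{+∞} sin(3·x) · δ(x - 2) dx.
\sin{\left(6 \right)}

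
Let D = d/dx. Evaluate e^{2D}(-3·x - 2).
- 3 x - 8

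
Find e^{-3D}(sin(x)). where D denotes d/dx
\sin{\left(x - 3 \right)}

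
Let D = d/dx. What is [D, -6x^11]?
- 66 x^{10}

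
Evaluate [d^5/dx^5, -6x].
-30\frac{d^{4}}{dx^{4}}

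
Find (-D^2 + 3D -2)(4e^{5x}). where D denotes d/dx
- 48 e^{5 x}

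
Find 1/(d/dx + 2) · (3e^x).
e^{x}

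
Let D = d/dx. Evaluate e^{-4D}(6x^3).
6 x^{3} - 72 x^{2} + 288 x - 384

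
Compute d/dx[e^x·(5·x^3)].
5 x^{2} \left(x + 3\right) e^{x}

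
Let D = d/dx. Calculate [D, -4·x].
-4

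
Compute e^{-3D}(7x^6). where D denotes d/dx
7 x^{6} - 126 x^{5} + 945 x^{4} - 3780 x^{3} + 8505 x^{2} - 10206 x + 5103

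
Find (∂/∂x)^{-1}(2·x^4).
\frac{2 x^{5}}{5}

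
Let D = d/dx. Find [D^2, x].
2D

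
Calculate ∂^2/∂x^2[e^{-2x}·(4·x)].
16 \left(x - 1\right) e^{- 2 x}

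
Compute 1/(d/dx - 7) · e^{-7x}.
- \frac{e^{- 7 x}}{14}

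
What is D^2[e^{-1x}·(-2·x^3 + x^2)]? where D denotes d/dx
\left(- 2 x^{3} + 13 x^{2} - 16 x + 2\right) e^{- x}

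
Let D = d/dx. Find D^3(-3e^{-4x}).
192 e^{- 4 x}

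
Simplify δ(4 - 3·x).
\frac{\delta(x - 4/3)}{3}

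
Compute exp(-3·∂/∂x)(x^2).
x^{2} - 6 x + 9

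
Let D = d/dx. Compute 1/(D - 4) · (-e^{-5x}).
\frac{e^{- 5 x}}{9}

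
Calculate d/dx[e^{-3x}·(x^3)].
3 x^{2} \left(1 - x\right) e^{- 3 x}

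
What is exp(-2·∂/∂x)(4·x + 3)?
4 x - 5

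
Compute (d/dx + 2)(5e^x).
15 e^{x}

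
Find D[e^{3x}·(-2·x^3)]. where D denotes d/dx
6 x^{2} \left(- x - 1\right) e^{3 x}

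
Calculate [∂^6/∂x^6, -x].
-6\frac{d^{5}}{dx^{5}}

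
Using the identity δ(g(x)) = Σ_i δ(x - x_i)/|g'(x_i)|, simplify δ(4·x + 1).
\frac{\delta(x + 1/4)}{4}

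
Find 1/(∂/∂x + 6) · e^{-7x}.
- e^{- 7 x}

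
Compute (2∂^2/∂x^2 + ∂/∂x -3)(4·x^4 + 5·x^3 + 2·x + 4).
- 12 x^{4} + x^{3} + 111 x^{2} + 54 x - 10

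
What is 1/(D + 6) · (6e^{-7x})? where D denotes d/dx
- 6 e^{- 7 x}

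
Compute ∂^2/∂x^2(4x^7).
168 x^{5}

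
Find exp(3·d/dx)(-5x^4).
- 5 x^{4} - 60 x^{3} - 270 x^{2} - 540 x - 405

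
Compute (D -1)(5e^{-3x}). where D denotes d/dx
- 20 e^{- 3 x}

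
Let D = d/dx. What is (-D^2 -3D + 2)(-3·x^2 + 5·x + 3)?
- 6 x^{2} + 28 x - 3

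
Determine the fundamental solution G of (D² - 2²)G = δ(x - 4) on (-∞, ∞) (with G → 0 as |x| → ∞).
-\frac{e^{-2|x - 4|}}{4}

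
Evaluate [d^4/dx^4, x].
4\frac{d^{3}}{dx^{3}}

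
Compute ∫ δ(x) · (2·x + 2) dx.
2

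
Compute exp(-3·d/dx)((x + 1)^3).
x^{3} - 6 x^{2} + 12 x - 8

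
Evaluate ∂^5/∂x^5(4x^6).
2880 x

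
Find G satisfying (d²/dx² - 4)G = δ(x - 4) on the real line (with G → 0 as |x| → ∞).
-\frac{e^{-2|x - 4|}}{4}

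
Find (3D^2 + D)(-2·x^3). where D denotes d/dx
6 x \left(- x - 6\right)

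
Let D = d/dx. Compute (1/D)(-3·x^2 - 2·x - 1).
- x^{3} - x^{2} - x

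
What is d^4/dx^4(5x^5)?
600 x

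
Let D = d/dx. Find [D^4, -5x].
-20D^{3}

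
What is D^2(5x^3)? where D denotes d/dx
30 x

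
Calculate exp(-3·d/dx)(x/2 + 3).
\frac{x}{2} + \frac{3}{2}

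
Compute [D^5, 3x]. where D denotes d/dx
15D^{4}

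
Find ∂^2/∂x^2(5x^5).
100 x^{3}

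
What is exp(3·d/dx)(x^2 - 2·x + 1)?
x^{2} + 4 x + 4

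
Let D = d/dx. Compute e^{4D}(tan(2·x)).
\tan{\left(2 x + 8 \right)}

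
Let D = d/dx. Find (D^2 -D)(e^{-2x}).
6 e^{- 2 x}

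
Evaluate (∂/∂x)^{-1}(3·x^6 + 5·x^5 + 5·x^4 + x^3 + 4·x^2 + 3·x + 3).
\frac{3 x^{7}}{7} + \frac{5 x^{6}}{6} + x^{5} + \frac{x^{4}}{4} + \frac{4 x^{3}}{3} + \frac{3 x^{2}}{2} + 3 x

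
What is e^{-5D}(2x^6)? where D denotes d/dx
2 x^{6} - 60 x^{5} + 750 x^{4} - 5000 x^{3} + 18750 x^{2} - 37500 x + 31250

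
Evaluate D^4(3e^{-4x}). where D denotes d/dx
768 e^{- 4 x}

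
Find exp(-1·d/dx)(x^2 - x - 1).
x^{2} - 3 x + 1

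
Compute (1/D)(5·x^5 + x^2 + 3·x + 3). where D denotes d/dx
\frac{5 x^{6}}{6} + \frac{x^{3}}{3} + \frac{3 x^{2}}{2} + 3 x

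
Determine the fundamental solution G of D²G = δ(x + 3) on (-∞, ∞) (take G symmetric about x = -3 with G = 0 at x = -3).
\frac{|x + 3|}{2}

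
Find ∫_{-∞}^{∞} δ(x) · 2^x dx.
1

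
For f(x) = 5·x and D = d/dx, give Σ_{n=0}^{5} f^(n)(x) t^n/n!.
5 t + 5 x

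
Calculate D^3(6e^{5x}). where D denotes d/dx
750 e^{5 x}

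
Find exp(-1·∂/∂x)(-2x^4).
- 2 x^{4} + 8 x^{3} - 12 x^{2} + 8 x - 2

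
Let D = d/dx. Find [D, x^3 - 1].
3 x^{2}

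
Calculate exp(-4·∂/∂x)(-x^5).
- x^{5} + 20 x^{4} - 160 x^{3} + 640 x^{2} - 1280 x + 1024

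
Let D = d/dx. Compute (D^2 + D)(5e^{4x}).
100 e^{4 x}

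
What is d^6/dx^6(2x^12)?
1330560 x^{6}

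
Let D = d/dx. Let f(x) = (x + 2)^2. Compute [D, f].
2 x + 4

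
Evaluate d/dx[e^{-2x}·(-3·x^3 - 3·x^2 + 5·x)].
\left(6 x^{3} - 3 x^{2} - 16 x + 5\right) e^{- 2 x}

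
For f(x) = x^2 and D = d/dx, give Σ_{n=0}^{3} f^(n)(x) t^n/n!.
t^{2} + 2 t x + x^{2}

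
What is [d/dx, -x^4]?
- 4 x^{3}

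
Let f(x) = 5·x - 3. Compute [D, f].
5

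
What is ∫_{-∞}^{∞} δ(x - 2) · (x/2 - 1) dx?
0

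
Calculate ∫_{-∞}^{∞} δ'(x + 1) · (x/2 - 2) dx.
- \frac{1}{2}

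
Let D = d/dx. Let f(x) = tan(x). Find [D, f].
\frac{1}{\cos^{2}{\left(x \right)}}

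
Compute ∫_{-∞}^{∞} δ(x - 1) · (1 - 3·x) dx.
-2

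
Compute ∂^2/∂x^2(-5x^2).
-10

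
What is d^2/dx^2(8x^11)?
880 x^{9}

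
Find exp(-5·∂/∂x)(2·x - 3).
2 x - 13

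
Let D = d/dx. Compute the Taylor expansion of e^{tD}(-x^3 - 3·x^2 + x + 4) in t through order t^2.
- 3 t^{2} \left(x + 1\right) - t \left(3 x^{2} + 6 x - 1\right) - x^{3} - 3 x^{2} + x + 4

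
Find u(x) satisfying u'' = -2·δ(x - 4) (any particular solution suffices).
-|x - 4|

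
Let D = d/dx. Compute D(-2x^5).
- 10 x^{4}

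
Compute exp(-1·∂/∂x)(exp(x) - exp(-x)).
- e^{1 - x} + e^{x - 1}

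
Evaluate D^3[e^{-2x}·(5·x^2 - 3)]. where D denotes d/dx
4 \left(- 10 x^{2} + 30 x - 9\right) e^{- 2 x}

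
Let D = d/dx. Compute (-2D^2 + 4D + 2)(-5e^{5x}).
140 e^{5 x}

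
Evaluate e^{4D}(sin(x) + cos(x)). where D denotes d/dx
\sqrt{2} \sin{\left(x + \frac{\pi}{4} + 4 \right)}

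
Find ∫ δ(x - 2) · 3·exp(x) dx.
3 e^{2}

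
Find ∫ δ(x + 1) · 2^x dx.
\frac{1}{2}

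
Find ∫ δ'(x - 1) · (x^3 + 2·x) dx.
-5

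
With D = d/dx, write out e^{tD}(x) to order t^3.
t + x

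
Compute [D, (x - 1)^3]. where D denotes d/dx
3 \left(x - 1\right)^{2}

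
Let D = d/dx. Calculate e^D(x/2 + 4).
\frac{x}{2} + \frac{9}{2}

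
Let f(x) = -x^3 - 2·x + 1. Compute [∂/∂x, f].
- 3 x^{2} - 2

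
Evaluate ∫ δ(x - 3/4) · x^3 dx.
\frac{27}{64}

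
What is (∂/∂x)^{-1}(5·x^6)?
\frac{5 x^{7}}{7}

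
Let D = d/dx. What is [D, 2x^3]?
6 x^{2}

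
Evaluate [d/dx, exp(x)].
e^{x}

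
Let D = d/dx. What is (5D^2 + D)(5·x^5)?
25 x^{3} \left(x + 20\right)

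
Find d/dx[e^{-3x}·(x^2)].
x \left(2 - 3 x\right) e^{- 3 x}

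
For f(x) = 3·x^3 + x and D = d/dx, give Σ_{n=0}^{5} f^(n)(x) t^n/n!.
3 t^{3} + 9 t^{2} x + t \left(9 x^{2} + 1\right) + 3 x^{3} + x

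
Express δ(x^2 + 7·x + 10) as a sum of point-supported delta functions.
\frac{\delta(x + 2) + \delta(x + 5)}{3}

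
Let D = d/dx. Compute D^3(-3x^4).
- 72 x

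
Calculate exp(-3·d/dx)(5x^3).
5 x^{3} - 45 x^{2} + 135 x - 135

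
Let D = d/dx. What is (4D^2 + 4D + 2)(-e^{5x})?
- 122 e^{5 x}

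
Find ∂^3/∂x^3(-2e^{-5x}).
250 e^{- 5 x}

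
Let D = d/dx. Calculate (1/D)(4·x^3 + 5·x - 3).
x^{4} + \frac{5 x^{2}}{2} - 3 x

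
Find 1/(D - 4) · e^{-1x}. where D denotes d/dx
- \frac{e^{- x}}{5}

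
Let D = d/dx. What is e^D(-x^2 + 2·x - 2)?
- x^{2} - 1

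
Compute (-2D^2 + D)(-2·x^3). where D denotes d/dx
6 x \left(4 - x\right)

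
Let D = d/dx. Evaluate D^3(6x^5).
360 x^{2}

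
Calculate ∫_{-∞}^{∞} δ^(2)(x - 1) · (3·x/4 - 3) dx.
0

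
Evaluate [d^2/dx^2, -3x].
-6\frac{d}{dx}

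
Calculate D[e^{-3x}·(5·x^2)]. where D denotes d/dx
5 x \left(2 - 3 x\right) e^{- 3 x}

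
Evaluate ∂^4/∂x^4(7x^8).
11760 x^{4}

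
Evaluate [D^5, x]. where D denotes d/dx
5D^{4}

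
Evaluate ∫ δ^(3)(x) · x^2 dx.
0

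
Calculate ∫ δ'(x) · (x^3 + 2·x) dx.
-2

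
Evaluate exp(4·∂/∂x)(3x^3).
3 x^{3} + 36 x^{2} + 144 x + 192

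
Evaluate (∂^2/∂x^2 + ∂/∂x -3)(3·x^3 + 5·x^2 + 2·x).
- 9 x^{3} - 6 x^{2} + 22 x + 12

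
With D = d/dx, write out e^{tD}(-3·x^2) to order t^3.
- 3 t^{2} - 6 t x - 3 x^{2}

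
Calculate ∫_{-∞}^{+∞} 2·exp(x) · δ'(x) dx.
-2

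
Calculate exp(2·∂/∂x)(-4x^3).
- 4 x^{3} - 24 x^{2} - 48 x - 32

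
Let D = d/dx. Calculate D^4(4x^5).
480 x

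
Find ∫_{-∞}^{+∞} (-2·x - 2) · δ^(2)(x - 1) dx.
0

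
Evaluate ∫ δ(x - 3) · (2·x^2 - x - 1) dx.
14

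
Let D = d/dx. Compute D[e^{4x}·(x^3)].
x^{2} \left(4 x + 3\right) e^{4 x}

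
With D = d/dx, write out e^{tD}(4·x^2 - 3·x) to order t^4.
4 t^{2} + t \left(8 x - 3\right) + 4 x^{2} - 3 x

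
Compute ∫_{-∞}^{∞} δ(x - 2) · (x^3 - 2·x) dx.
4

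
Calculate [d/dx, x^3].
3 x^{2}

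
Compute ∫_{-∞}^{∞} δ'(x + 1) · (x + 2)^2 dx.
-2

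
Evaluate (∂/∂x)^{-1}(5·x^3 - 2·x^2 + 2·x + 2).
\frac{5 x^{4}}{4} - \frac{2 x^{3}}{3} + x^{2} + 2 x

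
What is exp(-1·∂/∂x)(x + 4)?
x + 3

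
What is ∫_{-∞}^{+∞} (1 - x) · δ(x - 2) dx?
-1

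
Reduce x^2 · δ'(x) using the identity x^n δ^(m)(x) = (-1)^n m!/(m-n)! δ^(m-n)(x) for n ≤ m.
0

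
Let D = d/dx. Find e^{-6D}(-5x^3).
- 5 x^{3} + 90 x^{2} - 540 x + 1080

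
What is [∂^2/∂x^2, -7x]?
-14\frac{d}{dx}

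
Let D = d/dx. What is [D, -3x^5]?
- 15 x^{4}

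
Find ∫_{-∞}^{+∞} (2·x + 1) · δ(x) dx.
1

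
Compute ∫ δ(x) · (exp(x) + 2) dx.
3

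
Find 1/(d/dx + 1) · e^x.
\frac{e^{x}}{2}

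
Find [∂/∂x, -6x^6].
- 36 x^{5}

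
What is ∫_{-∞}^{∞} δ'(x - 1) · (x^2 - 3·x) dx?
1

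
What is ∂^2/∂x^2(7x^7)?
294 x^{5}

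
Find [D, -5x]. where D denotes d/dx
-5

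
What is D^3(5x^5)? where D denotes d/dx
300 x^{2}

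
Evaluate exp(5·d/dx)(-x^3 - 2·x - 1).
- x^{3} - 15 x^{2} - 77 x - 136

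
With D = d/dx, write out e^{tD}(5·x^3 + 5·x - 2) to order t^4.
5 t^{3} + 15 t^{2} x + 5 t \left(3 x^{2} + 1\right) + 5 x^{3} + 5 x - 2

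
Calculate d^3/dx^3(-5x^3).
-30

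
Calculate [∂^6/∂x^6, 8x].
48\frac{d^{5}}{dx^{5}}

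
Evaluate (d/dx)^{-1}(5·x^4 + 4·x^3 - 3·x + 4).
x^{5} + x^{4} - \frac{3 x^{2}}{2} + 4 x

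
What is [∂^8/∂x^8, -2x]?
-16\frac{d^{7}}{dx^{7}}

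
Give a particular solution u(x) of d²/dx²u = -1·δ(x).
-\frac{|x|}{2}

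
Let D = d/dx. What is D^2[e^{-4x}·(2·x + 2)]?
16 \left(2 x + 1\right) e^{- 4 x}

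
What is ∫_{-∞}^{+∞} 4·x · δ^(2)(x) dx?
0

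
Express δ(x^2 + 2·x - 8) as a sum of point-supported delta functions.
\frac{\delta(x - 2) + \delta(x + 4)}{6}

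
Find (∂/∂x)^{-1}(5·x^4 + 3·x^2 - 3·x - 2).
x^{5} + x^{3} - \frac{3 x^{2}}{2} - 2 x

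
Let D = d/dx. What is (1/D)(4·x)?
2 x^{2}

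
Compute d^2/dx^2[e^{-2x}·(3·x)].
12 \left(x - 1\right) e^{- 2 x}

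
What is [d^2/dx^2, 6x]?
12\frac{d}{dx}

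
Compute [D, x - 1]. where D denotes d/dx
1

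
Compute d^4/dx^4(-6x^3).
0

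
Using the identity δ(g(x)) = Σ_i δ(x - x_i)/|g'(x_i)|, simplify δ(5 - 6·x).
\frac{\delta(x - 5/6)}{6}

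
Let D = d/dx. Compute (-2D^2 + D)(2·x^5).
10 x^{3} \left(x - 8\right)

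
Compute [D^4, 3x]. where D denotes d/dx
12D^{3}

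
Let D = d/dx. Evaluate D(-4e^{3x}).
- 12 e^{3 x}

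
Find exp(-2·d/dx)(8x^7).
8 x^{7} - 112 x^{6} + 672 x^{5} - 2240 x^{4} + 4480 x^{3} - 5376 x^{2} + 3584 x - 1024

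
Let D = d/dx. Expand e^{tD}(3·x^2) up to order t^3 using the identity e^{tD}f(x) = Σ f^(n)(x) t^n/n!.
3 t^{2} + 6 t x + 3 x^{2}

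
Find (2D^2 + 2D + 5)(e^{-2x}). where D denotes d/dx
9 e^{- 2 x}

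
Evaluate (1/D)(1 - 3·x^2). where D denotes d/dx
- x^{3} + x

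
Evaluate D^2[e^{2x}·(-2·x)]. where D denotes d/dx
8 \left(- x - 1\right) e^{2 x}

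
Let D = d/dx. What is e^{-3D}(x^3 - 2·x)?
x^{3} - 9 x^{2} + 25 x - 21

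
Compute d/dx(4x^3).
12 x^{2}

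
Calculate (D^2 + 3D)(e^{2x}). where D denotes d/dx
10 e^{2 x}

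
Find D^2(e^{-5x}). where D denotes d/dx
25 e^{- 5 x}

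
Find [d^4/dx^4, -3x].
-12\frac{d^{3}}{dx^{3}}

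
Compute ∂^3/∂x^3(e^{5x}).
125 e^{5 x}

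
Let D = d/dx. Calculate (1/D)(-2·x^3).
- \frac{x^{4}}{2}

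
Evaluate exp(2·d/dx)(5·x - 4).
5 x + 6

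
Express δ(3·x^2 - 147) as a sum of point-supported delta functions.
\frac{\delta(x - 7) + \delta(x + 7)}{42}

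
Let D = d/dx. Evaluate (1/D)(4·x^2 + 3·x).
\frac{4 x^{3}}{3} + \frac{3 x^{2}}{2}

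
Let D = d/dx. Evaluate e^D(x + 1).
x + 2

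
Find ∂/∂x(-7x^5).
- 35 x^{4}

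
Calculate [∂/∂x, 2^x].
2^{x} \log{\left(2 \right)}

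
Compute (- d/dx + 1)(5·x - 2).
5 x - 7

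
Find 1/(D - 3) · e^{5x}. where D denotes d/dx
\frac{e^{5 x}}{2}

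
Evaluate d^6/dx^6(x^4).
0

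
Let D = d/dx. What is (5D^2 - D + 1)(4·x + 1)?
4 x - 3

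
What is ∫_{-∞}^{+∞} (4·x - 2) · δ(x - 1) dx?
2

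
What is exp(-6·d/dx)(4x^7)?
4 x^{7} - 168 x^{6} + 3024 x^{5} - 30240 x^{4} + 181440 x^{3} - 653184 x^{2} + 1306368 x - 1119744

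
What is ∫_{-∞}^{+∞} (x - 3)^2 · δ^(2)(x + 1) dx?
2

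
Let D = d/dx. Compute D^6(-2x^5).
0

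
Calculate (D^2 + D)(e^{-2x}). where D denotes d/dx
2 e^{- 2 x}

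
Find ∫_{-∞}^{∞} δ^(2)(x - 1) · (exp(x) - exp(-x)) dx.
2 \sinh{\left(1 \right)}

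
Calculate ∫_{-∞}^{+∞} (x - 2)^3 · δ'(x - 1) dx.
-3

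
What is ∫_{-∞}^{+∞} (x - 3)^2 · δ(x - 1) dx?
4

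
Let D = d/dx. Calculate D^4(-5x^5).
- 600 x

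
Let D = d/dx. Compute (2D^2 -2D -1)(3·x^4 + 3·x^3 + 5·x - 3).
- 3 x^{4} - 27 x^{3} + 54 x^{2} + 31 x - 7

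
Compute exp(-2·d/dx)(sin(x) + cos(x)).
\sqrt{2} \cos{\left(- x + \frac{\pi}{4} + 2 \right)}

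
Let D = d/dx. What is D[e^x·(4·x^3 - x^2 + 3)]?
\left(4 x^{3} + 11 x^{2} - 2 x + 3\right) e^{x}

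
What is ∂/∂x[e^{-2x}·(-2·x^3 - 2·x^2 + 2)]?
2 \left(2 x^{3} - x^{2} - 2 x - 2\right) e^{- 2 x}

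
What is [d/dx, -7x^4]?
- 28 x^{3}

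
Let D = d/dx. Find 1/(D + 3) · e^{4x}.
\frac{e^{4 x}}{7}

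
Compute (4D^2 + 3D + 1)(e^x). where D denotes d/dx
8 e^{x}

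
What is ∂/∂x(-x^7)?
- 7 x^{6}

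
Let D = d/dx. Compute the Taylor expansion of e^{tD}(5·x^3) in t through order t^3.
5 t^{3} + 15 t^{2} x + 15 t x^{2} + 5 x^{3}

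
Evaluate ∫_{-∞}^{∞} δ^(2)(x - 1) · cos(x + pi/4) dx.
- \cos{\left(\frac{\pi}{4} + 1 \right)}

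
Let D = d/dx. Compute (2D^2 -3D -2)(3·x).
- 6 x - 9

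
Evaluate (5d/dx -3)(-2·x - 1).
6 x - 7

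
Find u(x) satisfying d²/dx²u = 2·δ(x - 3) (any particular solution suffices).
|x - 3|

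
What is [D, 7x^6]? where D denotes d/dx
42 x^{5}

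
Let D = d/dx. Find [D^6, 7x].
42D^{5}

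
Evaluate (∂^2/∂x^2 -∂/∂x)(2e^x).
0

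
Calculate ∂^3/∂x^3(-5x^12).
- 6600 x^{9}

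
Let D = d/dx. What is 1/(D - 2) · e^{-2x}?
- \frac{e^{- 2 x}}{4}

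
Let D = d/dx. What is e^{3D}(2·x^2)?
2 x^{2} + 12 x + 18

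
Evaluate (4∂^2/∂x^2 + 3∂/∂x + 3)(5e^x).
50 e^{x}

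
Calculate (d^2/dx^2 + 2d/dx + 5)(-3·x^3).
3 x \left(- 5 x^{2} - 6 x - 6\right)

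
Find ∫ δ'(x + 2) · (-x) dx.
1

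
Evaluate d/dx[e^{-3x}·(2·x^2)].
2 x \left(2 - 3 x\right) e^{- 3 x}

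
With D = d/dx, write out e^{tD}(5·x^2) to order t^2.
5 t^{2} + 10 t x + 5 x^{2}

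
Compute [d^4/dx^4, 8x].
32\frac{d^{3}}{dx^{3}}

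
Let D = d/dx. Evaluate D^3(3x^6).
360 x^{3}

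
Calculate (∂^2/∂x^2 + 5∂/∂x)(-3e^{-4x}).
12 e^{- 4 x}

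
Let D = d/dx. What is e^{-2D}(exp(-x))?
e^{2 - x}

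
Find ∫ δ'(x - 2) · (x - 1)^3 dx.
-3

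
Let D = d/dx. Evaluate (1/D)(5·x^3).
\frac{5 x^{4}}{4}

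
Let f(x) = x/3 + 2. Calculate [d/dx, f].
\frac{1}{3}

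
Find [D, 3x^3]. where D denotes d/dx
9 x^{2}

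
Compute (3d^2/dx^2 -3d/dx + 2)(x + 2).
2 x + 1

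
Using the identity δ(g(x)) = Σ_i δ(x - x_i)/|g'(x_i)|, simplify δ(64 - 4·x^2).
\frac{\delta(x - 4) + \delta(x + 4)}{32}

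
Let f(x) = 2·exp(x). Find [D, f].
2 e^{x}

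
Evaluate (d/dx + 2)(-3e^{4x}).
- 18 e^{4 x}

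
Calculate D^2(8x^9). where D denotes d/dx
576 x^{7}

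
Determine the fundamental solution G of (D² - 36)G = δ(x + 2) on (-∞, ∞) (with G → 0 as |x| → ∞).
-\frac{e^{-6|x + 2|}}{12}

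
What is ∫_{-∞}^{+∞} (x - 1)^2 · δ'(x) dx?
2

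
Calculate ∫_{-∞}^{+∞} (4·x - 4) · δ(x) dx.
-4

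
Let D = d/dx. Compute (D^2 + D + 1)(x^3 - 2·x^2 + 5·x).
x^{3} + x^{2} + 7 x + 1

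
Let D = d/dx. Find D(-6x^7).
- 42 x^{6}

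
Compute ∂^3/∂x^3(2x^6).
240 x^{3}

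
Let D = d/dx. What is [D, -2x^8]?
- 16 x^{7}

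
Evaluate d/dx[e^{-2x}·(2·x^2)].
4 x \left(1 - x\right) e^{- 2 x}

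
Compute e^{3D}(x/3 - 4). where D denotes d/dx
\frac{x}{3} - 3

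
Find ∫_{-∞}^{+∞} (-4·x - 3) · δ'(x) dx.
4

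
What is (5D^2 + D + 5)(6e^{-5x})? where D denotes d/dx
750 e^{- 5 x}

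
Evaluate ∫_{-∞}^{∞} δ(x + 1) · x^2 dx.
1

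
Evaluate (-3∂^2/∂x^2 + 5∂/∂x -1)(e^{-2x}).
- 23 e^{- 2 x}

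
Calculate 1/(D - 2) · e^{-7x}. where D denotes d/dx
- \frac{e^{- 7 x}}{9}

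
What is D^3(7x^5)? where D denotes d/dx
420 x^{2}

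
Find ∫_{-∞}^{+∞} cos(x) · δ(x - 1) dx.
\cos{\left(1 \right)}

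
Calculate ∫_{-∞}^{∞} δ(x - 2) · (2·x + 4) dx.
8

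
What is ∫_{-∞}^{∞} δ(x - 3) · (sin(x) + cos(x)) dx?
\cos{\left(3 \right)} + \sin{\left(3 \right)}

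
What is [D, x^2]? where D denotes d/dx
2 x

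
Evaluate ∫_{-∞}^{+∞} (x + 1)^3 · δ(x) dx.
1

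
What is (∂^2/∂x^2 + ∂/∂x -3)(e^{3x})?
9 e^{3 x}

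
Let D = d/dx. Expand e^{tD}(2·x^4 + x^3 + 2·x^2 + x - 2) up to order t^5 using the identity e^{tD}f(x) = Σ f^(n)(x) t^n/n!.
2 t^{4} + t^{3} \left(8 x + 1\right) + t^{2} \left(12 x^{2} + 3 x + 2\right) + t \left(8 x^{3} + 3 x^{2} + 4 x + 1\right) + 2 x^{4} + x^{3} + 2 x^{2} + x - 2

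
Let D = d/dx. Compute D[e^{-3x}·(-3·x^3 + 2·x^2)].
x \left(9 x^{2} - 15 x + 4\right) e^{- 3 x}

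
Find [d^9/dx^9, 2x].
18\frac{d^{8}}{dx^{8}}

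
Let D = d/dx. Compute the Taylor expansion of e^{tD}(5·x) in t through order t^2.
5 t + 5 x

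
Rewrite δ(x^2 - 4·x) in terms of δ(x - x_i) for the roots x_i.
\frac{\delta(x - 4) + \delta(x)}{4}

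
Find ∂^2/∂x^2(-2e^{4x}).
- 32 e^{4 x}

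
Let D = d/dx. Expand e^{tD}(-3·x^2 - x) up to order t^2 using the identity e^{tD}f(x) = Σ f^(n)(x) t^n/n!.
- 3 t^{2} - t \left(6 x + 1\right) - 3 x^{2} - x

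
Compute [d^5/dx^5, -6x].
-30\frac{d^{4}}{dx^{4}}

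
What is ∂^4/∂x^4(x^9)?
3024 x^{5}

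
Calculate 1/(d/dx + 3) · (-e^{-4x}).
e^{- 4 x}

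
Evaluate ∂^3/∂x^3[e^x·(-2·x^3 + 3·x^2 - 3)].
\left(- 2 x^{3} - 15 x^{2} - 18 x + 3\right) e^{x}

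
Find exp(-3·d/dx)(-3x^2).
- 3 x^{2} + 18 x - 27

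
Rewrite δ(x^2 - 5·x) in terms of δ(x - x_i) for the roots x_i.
\frac{\delta(x - 5) + \delta(x)}{5}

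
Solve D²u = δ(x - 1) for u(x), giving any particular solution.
\frac{|x - 1|}{2}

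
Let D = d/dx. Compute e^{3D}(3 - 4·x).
- 4 x - 9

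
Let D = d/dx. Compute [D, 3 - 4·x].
-4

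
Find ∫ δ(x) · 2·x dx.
0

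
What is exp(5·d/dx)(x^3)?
x^{3} + 15 x^{2} + 75 x + 125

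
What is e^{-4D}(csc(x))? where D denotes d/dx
\csc{\left(x - 4 \right)}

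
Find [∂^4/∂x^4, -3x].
-12\frac{d^{3}}{dx^{3}}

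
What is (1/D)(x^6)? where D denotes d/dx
\frac{x^{7}}{7}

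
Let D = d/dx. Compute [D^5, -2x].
-10D^{4}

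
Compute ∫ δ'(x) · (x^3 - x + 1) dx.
1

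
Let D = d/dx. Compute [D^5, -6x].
-30D^{4}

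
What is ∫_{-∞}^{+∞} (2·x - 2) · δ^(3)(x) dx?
0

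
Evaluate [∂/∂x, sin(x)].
\cos{\left(x \right)}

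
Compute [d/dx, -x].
-1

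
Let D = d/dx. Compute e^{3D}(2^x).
2^{x + 3}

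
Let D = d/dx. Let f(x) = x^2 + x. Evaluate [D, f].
2 x + 1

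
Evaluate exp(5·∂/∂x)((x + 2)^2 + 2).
x^{2} + 14 x + 51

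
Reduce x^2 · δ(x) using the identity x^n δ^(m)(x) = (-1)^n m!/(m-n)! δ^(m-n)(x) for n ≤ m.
0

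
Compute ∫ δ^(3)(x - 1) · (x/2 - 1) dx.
0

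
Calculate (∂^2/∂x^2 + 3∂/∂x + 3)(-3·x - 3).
- 9 x - 18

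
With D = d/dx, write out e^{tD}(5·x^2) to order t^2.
5 t^{2} + 10 t x + 5 x^{2}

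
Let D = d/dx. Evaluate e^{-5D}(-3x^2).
- 3 x^{2} + 30 x - 75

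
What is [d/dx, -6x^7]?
- 42 x^{6}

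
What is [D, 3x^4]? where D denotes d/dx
12 x^{3}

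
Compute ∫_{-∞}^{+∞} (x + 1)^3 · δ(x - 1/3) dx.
\frac{64}{27}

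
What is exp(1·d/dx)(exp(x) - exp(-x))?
2 \sinh{\left(x + 1 \right)}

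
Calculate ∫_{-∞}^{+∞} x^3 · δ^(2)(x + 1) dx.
-6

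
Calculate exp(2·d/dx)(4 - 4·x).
- 4 x - 4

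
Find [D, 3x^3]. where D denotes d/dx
9 x^{2}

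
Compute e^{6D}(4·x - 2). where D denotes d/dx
4 x + 22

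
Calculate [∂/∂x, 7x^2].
14 x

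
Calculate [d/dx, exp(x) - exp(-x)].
2 \cosh{\left(x \right)}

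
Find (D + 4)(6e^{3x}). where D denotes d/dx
42 e^{3 x}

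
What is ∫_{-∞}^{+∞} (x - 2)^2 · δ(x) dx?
4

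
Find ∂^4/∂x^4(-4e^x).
- 4 e^{x}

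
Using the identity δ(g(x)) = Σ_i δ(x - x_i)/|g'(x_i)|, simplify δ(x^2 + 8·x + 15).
\frac{\delta(x + 5) + \delta(x + 3)}{2}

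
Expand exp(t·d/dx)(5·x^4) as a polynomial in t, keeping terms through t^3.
5 x \left(4 t^{3} + 6 t^{2} x + 4 t x^{2} + x^{3}\right)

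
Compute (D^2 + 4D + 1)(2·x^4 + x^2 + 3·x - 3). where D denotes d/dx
2 x^{4} + 32 x^{3} + 25 x^{2} + 11 x + 11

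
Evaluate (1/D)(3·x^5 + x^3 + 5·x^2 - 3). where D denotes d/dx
\frac{x^{6}}{2} + \frac{x^{4}}{4} + \frac{5 x^{3}}{3} - 3 x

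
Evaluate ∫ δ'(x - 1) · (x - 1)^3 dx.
0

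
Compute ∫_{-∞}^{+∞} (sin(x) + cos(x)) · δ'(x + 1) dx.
- \sin{\left(1 \right)} - \cos{\left(1 \right)}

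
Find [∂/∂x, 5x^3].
15 x^{2}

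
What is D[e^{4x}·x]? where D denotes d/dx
\left(4 x + 1\right) e^{4 x}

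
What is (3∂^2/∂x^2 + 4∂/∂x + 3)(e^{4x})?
67 e^{4 x}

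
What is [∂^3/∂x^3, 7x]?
21\frac{d^{2}}{dx^{2}}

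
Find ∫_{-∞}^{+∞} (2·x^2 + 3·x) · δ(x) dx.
0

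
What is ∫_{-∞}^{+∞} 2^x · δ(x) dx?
1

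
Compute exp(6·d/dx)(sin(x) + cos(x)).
\sqrt{2} \sin{\left(x + \frac{\pi}{4} + 6 \right)}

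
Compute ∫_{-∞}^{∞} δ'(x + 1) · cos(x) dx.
- \sin{\left(1 \right)}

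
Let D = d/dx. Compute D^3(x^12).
1320 x^{9}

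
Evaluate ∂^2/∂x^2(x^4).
12 x^{2}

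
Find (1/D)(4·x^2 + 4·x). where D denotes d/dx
\frac{4 x^{3}}{3} + 2 x^{2}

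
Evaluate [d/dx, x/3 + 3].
\frac{1}{3}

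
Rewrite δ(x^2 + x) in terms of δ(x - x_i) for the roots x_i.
\frac{\delta(x + 1) + \delta(x)}{1}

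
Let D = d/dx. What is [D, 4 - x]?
-1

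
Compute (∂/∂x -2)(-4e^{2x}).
0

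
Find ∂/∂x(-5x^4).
- 20 x^{3}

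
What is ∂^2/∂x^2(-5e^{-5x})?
- 125 e^{- 5 x}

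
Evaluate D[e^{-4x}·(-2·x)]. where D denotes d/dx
2 \left(4 x - 1\right) e^{- 4 x}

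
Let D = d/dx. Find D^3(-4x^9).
- 2016 x^{6}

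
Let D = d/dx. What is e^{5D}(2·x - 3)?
2 x + 7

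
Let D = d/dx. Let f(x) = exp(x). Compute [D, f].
e^{x}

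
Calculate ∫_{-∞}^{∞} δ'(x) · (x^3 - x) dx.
1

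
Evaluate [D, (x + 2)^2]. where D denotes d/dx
2 x + 4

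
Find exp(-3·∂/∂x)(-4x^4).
- 4 x^{4} + 48 x^{3} - 216 x^{2} + 432 x - 324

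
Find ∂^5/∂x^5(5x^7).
12600 x^{2}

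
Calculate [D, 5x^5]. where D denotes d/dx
25 x^{4}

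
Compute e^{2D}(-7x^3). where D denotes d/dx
- 7 x^{3} - 42 x^{2} - 84 x - 56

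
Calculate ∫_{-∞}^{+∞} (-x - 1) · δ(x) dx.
-1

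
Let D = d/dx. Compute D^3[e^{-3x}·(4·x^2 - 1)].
9 \left(- 12 x^{2} + 24 x - 5\right) e^{- 3 x}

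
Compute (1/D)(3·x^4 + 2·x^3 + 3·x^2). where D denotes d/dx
\frac{3 x^{5}}{5} + \frac{x^{4}}{2} + x^{3}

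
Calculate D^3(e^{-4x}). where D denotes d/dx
- 64 e^{- 4 x}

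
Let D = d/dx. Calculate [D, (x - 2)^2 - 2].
2 x - 4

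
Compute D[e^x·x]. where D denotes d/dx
\left(x + 1\right) e^{x}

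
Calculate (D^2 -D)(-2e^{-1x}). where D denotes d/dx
- 4 e^{- x}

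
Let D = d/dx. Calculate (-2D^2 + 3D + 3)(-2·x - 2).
- 6 x - 12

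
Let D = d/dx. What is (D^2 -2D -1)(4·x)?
- 4 x - 8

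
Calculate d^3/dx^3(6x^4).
144 x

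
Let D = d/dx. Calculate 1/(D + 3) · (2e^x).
\frac{e^{x}}{2}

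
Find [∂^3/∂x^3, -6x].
-18\frac{d^{2}}{dx^{2}}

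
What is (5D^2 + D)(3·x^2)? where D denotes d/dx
6 x + 30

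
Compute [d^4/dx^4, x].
4\frac{d^{3}}{dx^{3}}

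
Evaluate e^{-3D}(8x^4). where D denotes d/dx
8 x^{4} - 96 x^{3} + 432 x^{2} - 864 x + 648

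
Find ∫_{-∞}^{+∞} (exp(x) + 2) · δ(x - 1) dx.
2 + e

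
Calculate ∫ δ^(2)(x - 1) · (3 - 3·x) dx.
0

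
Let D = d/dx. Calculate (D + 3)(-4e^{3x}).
- 24 e^{3 x}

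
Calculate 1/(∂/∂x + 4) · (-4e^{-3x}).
- 4 e^{- 3 x}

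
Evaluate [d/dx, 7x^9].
63 x^{8}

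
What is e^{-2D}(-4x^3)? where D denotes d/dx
- 4 x^{3} + 24 x^{2} - 48 x + 32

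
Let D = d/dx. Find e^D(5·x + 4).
5 x + 9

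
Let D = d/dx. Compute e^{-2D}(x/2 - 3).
\frac{x}{2} - 4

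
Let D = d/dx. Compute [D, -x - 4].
-1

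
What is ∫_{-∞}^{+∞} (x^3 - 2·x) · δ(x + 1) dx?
1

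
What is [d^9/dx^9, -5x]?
-45\frac{d^{8}}{dx^{8}}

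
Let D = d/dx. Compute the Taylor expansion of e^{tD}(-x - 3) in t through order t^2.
- t - x - 3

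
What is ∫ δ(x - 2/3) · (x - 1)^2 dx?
\frac{1}{9}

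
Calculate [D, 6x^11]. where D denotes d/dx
66 x^{10}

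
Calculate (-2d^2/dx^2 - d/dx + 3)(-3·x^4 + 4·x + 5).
- 9 x^{4} + 12 x^{3} + 72 x^{2} + 12 x + 11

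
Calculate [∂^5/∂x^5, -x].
-5\frac{d^{4}}{dx^{4}}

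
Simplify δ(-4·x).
\frac{\delta(x)}{4}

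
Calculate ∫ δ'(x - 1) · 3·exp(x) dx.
- 3 e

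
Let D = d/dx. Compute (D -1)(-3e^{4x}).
- 9 e^{4 x}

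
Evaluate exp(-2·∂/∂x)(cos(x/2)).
\cos{\left(\frac{x}{2} - 1 \right)}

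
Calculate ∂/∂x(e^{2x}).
2 e^{2 x}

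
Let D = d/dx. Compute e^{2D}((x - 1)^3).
x^{3} + 3 x^{2} + 3 x + 1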